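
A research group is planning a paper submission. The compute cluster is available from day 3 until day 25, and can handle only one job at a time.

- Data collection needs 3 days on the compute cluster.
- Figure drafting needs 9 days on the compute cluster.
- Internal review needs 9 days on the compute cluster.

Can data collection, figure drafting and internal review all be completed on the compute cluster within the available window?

Yes

The compute cluster window is 25 − 3 = 22 days.
Running back to back, the jobs need 3 + 9 + 9 = 21 days on the compute cluster.
Since 21 ≤ 22, they fit within the window.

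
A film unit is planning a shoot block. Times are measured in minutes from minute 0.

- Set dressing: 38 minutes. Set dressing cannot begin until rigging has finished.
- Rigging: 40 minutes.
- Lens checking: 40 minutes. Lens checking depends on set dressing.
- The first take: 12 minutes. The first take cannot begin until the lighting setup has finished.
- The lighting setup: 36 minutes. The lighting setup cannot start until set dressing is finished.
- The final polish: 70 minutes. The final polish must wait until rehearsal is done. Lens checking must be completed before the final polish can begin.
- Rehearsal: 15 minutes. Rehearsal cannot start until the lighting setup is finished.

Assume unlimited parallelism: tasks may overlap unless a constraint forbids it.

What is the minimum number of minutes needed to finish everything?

Nothing blocks rigging, so it runs from minute 0 to minute 40.
After rigging (finishes minute 40), set dressing can start at minute 40 and finishes at minute 78.
After set dressing (finishes minute 78), lens checking can start at minute 78 and finishes at minute 118.
The lighting setup waits on set dressing (finishes minute 78), so it starts at minute 78 and finishes at 78 + 36 = minute 114.
After the lighting setup (finishes minute 114), the first take can start at minute 114 and finishes at minute 126.
Rehearsal waits on the lighting setup (finishes minute 114), so it starts at minute 114 and finishes at 114 + 15 = minute 129.
The final polish cannot start until rehearsal (finishes minute 129); lens checking (finishes minute 118). The controlling bound is minute 129, so the final polish finishes at 129 + 70 = minute 199.
All tasks are finished once the last one completes. Finish times: Rigging at 40, Set dressing at 78, The lighting setup at 114, Lens checking at 118, Rehearsal at 129, The final polish at 199, The first take at 126. The latest is minute 199.

199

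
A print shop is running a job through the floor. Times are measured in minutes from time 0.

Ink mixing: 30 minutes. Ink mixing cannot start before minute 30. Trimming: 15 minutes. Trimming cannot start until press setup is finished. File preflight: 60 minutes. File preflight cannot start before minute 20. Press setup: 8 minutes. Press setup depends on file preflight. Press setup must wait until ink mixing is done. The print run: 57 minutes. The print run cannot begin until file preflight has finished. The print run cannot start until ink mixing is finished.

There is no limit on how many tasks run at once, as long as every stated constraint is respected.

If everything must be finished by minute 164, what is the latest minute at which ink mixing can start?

77

Nothing follows trimming; the deadline of minute 164 is its only limit. It must start by 164 − 15 = minute 149.
Press setup feeds into trimming (must start by minute 149); so press setup must finish by minute 149 and therefore start by minute 141.
Nothing follows the print run; the deadline of minute 164 is its only limit. It must start by 164 − 57 = minute 107.
Ink mixing has several dependents: press setup (must start by minute 141); the print run (must start by minute 107). The earliest of those limits is minute 107, so ink mixing must start by 107 − 30 = minute 77.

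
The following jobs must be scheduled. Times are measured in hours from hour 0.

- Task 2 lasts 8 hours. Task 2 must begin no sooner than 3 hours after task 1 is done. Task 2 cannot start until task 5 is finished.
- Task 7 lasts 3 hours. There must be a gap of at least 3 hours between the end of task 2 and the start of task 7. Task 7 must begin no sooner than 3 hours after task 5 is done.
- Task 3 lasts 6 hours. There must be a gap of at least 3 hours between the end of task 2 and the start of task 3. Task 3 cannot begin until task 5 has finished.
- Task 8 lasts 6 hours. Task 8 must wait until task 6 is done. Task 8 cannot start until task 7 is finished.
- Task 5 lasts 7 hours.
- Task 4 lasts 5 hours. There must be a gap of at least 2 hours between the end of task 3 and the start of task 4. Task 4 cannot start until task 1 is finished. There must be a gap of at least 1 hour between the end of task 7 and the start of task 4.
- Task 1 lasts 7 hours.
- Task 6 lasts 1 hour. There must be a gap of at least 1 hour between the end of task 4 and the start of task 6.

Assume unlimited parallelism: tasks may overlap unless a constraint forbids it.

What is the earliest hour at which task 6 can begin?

Task 5 can start immediately at hour 0; it finishes at hour 7.
Task 1 has no prerequisites, so it starts at hour 0 and finishes at hour 7.
For task 2: task 1 (finishes hour 7, plus 3-hour gap → hour 10); task 5 (finishes hour 7). Taking the maximum gives a start of hour 10, and it finishes at 10 + 8 = hour 18.
Task 7 needs all of task 2 (finishes hour 18, plus 3-hour gap → hour 21); task 5 (finishes hour 7, plus 3-hour gap → hour 10). That puts its earliest start at hour 21; it finishes at 21 + 3 = hour 24.
Task 3 needs all of task 2 (finishes hour 18, plus 3-hour gap → hour 21); task 5 (finishes hour 7). That puts its earliest start at hour 21; it finishes at 21 + 6 = hour 27.
Task 4 cannot start until task 3 (finishes hour 27, plus 2-hour gap → hour 29); task 1 (finishes hour 7); task 7 (finishes hour 24, plus 1-hour gap → hour 25). The controlling bound is hour 29, so task 4 finishes at 29 + 5 = hour 34.
Task 6 waits on task 4 (finishes hour 34, plus 1-hour gap → hour 35), so the earliest it can start is hour 35.

35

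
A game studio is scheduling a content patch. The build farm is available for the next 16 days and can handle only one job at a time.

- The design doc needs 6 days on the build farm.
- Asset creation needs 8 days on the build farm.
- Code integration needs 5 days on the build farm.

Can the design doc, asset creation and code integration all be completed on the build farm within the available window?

No

Running back to back, the jobs need 6 + 8 + 5 = 19 days on the build farm.
Since 19 > 16, they cannot all fit.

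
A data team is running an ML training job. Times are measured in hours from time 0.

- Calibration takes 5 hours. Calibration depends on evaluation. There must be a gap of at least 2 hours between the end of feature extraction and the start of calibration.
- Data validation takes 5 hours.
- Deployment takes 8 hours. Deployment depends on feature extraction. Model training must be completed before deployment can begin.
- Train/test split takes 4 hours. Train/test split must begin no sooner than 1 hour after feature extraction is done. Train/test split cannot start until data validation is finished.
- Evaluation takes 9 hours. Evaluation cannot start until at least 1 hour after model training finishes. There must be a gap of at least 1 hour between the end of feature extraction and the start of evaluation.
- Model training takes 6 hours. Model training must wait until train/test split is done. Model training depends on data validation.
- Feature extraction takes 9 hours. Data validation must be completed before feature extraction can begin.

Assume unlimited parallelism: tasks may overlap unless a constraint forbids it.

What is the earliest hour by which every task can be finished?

Data validation has no prerequisites, so it starts at hour 0 and finishes at hour 5.
Feature extraction cannot begin until data validation (finishes hour 5). It runs from hour 5 to 5 + 9 = hour 14.
Train/test split cannot start until feature extraction (finishes hour 14, plus 1-hour gap → hour 15); data validation (finishes hour 5). The controlling bound is hour 15, so train/test split finishes at 15 + 4 = hour 19.
For model training: train/test split (finishes hour 19); data validation (finishes hour 5). Taking the maximum gives a start of hour 19, and it finishes at 19 + 6 = hour 25.
Deployment needs all of feature extraction (finishes hour 14); model training (finishes hour 25). That puts its earliest start at hour 25; it finishes at 25 + 8 = hour 33.
Evaluation needs all of model training (finishes hour 25, plus 1-hour gap → hour 26); feature extraction (finishes hour 14, plus 1-hour gap → hour 15). That puts its earliest start at hour 26; it finishes at 26 + 9 = hour 35.
Calibration needs all of evaluation (finishes hour 35); feature extraction (finishes hour 14, plus 2-hour gap → hour 16). That puts its earliest start at hour 35; it finishes at 35 + 5 = hour 40.
All tasks are finished once the last one completes. Finish times: Data validation at 5, Feature extraction at 14, Train/test split at 19, Model training at 25, Evaluation at 35, Calibration at 40, Deployment at 33. The latest is hour 40.

40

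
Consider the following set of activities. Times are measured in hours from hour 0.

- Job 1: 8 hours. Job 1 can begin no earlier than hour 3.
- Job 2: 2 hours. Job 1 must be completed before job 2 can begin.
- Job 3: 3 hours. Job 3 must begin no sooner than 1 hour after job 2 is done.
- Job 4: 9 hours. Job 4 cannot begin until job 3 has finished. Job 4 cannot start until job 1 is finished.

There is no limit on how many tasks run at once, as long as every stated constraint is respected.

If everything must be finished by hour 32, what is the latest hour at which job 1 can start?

Job 4 has no dependents, so it just needs to finish by hour 32. Starting by 32 − 9 = hour 23 achieves that.
Since job 4 (must start by hour 23) depends on it, job 3 must finish by hour 23. Backing off its 3-hour duration gives a latest start of hour 20.
Job 2 has to be done before job 3 (must start by hour 20, minus 1-hour gap → hour 19). That means finishing by hour 19, i.e. starting by 19 − 2 = hour 17.
Job 1 has several dependents: job 2 (must start by hour 17); job 4 (must start by hour 23). The earliest of those limits is hour 17, so job 1 must start by 17 − 8 = hour 9.

9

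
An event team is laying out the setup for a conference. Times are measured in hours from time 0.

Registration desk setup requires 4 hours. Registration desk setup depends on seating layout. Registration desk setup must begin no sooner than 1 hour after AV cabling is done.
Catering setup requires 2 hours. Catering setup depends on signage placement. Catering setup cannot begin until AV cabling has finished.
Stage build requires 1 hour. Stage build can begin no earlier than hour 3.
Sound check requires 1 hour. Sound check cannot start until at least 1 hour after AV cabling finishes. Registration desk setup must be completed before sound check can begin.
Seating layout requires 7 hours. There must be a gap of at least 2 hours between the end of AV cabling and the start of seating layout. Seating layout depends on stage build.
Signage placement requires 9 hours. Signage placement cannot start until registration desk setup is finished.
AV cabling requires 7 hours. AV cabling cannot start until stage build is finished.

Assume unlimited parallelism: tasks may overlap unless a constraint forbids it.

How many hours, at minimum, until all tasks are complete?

Stage build waits on its own release at hour 3, so it starts at hour 3 and finishes at 3 + 1 = hour 4.
After stage build (finishes hour 4), AV cabling can start at hour 4 and finishes at hour 11.
For seating layout: AV cabling (finishes hour 11, plus 2-hour gap → hour 13); stage build (finishes hour 4). Taking the maximum gives a start of hour 13, and it finishes at 13 + 7 = hour 20.
Registration desk setup cannot start until seating layout (finishes hour 20); AV cabling (finishes hour 11, plus 1-hour gap → hour 12). The controlling bound is hour 20, so registration desk setup finishes at 20 + 4 = hour 24.
Sound check has to wait for AV cabling (finishes hour 11, plus 1-hour gap → hour 12); registration desk setup (finishes hour 24). The latest of these is hour 24, so sound check runs hour 24 to 24 + 1 = hour 25.
Signage placement waits on registration desk setup (finishes hour 24), so it starts at hour 24 and finishes at 24 + 9 = hour 33.
Catering setup has to wait for signage placement (finishes hour 33); AV cabling (finishes hour 11). The latest of these is hour 33, so catering setup runs hour 33 to 33 + 2 = hour 35.
All tasks are finished once the last one completes. Finish times: Stage build at 4, AV cabling at 11, Seating layout at 20, Registration desk setup at 24, Signage placement at 33, Catering setup at 35, Sound check at 25. The latest is hour 35.

35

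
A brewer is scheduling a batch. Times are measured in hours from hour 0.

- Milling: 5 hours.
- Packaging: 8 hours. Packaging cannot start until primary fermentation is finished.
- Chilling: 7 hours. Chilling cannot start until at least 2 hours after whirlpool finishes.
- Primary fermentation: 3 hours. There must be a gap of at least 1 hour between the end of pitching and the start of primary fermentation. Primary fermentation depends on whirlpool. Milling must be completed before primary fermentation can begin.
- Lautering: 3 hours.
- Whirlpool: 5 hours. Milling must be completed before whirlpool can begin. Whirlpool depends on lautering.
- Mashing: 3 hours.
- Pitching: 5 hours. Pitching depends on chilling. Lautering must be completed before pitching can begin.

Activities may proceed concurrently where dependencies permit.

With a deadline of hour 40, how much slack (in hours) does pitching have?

Lautering can start immediately at hour 0; it finishes at hour 3.
Nothing blocks milling, so it runs from hour 0 to hour 5.
Whirlpool needs all of milling (finishes hour 5); lautering (finishes hour 3). That puts its earliest start at hour 5; it finishes at 5 + 5 = hour 10.
After whirlpool (finishes hour 10, plus 2-hour gap → hour 12), chilling can start at hour 12 and finishes at hour 19.
For pitching: chilling (finishes hour 19); lautering (finishes hour 3). Taking the maximum gives a start of hour 19, and it finishes at 19 + 5 = hour 24.

Working backward from the deadline:
Nothing follows packaging; the deadline of hour 40 is its only limit. It must start by 40 − 8 = hour 32.
Primary fermentation has to be done before packaging (must start by hour 32). That means finishing by hour 32, i.e. starting by 32 − 3 = hour 29.
Pitching has to be done before primary fermentation (must start by hour 29, minus 1-hour gap → hour 28). That means finishing by hour 28, i.e. starting by 28 − 5 = hour 23.
So pitching can start as early as hour 19 and as late as hour 23, giving 23 − 19 = 4 hours of slack.

4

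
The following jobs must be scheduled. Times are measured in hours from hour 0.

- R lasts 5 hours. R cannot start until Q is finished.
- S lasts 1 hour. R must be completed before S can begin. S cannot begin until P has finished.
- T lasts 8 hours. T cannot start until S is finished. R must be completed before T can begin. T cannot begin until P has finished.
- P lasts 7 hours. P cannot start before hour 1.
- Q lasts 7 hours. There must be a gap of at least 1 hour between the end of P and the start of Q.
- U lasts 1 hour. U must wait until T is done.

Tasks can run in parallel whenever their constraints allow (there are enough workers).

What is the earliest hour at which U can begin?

30

P cannot begin until its own release at hour 1. It runs from hour 1 to 1 + 7 = hour 8.
Q waits on P (finishes hour 8, plus 1-hour gap → hour 9), so it starts at hour 9 and finishes at 9 + 7 = hour 16.
R cannot begin until Q (finishes hour 16). It runs from hour 16 to 16 + 5 = hour 21.
S has to wait for R (finishes hour 21); P (finishes hour 8). The latest of these is hour 21, so S runs hour 21 to 21 + 1 = hour 22.
For T: S (finishes hour 22); R (finishes hour 21); P (finishes hour 8). Taking the maximum gives a start of hour 22, and it finishes at 22 + 8 = hour 30.
U waits on T (finishes hour 30), so the earliest it can start is hour 30.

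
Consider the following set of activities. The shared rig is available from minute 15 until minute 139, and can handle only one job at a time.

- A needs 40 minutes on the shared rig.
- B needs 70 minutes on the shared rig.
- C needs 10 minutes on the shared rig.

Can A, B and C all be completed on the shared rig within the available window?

Yes

The shared rig window is 139 − 15 = 124 minutes.
Running back to back, the jobs need 40 + 70 + 10 = 120 minutes on the shared rig.
Since 120 ≤ 124, they fit within the window.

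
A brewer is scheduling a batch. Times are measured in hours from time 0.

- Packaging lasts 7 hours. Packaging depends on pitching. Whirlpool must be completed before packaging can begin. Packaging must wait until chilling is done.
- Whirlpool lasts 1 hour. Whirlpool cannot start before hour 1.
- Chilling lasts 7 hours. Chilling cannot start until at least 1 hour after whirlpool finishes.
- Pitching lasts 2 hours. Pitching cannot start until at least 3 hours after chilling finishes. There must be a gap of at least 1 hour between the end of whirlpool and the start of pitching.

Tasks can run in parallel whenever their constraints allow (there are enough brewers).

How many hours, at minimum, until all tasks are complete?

22

Whirlpool cannot begin until its own release at hour 1. It runs from hour 1 to 1 + 1 = hour 2.
Chilling cannot begin until whirlpool (finishes hour 2, plus 1-hour gap → hour 3). It runs from hour 3 to 3 + 7 = hour 10.
For pitching: chilling (finishes hour 10, plus 3-hour gap → hour 13); whirlpool (finishes hour 2, plus 1-hour gap → hour 3). Taking the maximum gives a start of hour 13, and it finishes at 13 + 2 = hour 15.
Packaging cannot start until pitching (finishes hour 15); whirlpool (finishes hour 2); chilling (finishes hour 10). The controlling bound is hour 15, so packaging finishes at 15 + 7 = hour 22.
All tasks are finished once the last one completes. Finish times: Whirlpool at 2, Chilling at 10, Pitching at 15, Packaging at 22. The latest is hour 22.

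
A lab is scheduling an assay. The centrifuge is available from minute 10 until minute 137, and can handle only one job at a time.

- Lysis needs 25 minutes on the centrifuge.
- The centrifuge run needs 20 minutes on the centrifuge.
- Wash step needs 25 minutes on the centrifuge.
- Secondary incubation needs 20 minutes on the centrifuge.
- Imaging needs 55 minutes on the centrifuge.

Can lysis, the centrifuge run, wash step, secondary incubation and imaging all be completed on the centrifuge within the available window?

No

The centrifuge window is 137 − 10 = 127 minutes.
Running back to back, the jobs need 25 + 20 + 25 + 20 + 55 = 145 minutes on the centrifuge.
Since 145 > 127, they cannot all fit.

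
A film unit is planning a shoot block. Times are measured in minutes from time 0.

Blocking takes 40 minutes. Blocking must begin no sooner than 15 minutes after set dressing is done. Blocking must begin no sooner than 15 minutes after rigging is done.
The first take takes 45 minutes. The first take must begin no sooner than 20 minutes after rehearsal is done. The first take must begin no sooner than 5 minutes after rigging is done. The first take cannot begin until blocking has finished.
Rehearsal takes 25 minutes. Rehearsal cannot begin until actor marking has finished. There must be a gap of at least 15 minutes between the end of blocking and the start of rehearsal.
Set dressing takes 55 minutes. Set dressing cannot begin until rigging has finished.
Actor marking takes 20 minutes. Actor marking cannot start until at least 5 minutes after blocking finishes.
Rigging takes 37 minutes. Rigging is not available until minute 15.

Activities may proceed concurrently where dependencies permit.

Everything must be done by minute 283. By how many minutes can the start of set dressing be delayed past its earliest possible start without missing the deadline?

6

Rigging waits on its own release at minute 15, so it starts at minute 15 and finishes at 15 + 37 = minute 52.
Set dressing cannot begin until rigging (finishes minute 52). It runs from minute 52 to 52 + 55 = minute 107.

Working backward from the deadline:
To finish by minute 283, the first take (duration 45) must start no later than minute 238.
Rehearsal feeds into the first take (must start by minute 238, minus 20-minute gap → minute 218); so rehearsal must finish by minute 218 and therefore start by minute 193.
Actor marking must finish before rehearsal (must start by minute 193). With a 20-minute duration, actor marking must start by 193 − 20 = minute 173.
For blocking: actor marking (must start by minute 173, minus 5-minute gap → minute 168); rehearsal (must start by minute 193, minus 15-minute gap → minute 178); the first take (must start by minute 238). The most restrictive is minute 168; with a 40-minute duration, blocking must start by minute 128.
Set dressing feeds into blocking (must start by minute 128, minus 15-minute gap → minute 113); so set dressing must finish by minute 113 and therefore start by minute 58.
So set dressing can start as early as minute 52 and as late as minute 58, giving 58 − 52 = 6 minutes of slack.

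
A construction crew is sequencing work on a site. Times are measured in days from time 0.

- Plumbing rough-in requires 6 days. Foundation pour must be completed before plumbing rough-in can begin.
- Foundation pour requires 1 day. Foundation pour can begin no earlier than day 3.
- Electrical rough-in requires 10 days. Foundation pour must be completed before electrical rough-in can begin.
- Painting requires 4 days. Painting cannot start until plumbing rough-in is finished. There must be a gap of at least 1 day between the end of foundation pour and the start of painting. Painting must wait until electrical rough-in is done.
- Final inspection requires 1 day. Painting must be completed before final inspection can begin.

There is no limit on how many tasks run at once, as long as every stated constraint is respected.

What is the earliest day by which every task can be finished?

19

Foundation pour waits on its own release at day 3, so it starts at day 3 and finishes at 3 + 1 = day 4.
After foundation pour (finishes day 4), electrical rough-in can start at day 4 and finishes at day 14.
After foundation pour (finishes day 4), plumbing rough-in can start at day 4 and finishes at day 10.
Painting cannot start until plumbing rough-in (finishes day 10); foundation pour (finishes day 4, plus 1-day gap → day 5); electrical rough-in (finishes day 14). The controlling bound is day 14, so painting finishes at 14 + 4 = day 18.
Final inspection waits on painting (finishes day 18), so it starts at day 18 and finishes at 18 + 1 = day 19.
All tasks are finished once the last one completes. Finish times: Foundation pour at 4, Plumbing rough-in at 10, Electrical rough-in at 14, Painting at 18, Final inspection at 19. The latest is day 19.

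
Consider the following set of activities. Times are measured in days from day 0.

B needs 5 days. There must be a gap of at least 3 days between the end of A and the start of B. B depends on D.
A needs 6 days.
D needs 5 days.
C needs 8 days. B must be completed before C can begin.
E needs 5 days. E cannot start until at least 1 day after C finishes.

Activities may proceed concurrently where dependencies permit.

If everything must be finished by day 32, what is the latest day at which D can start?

Nothing follows E; the deadline of day 32 is its only limit. It must start by 32 − 5 = day 27.
Since E (must start by day 27, minus 1-day gap → day 26) depends on it, C must finish by day 26. Backing off its 8-day duration gives a latest start of day 18.
B must finish before C (must start by day 18). With a 5-day duration, B must start by 18 − 5 = day 13.
Since B (must start by day 13) depends on it, D must finish by day 13. Backing off its 5-day duration gives a latest start of day 8.

8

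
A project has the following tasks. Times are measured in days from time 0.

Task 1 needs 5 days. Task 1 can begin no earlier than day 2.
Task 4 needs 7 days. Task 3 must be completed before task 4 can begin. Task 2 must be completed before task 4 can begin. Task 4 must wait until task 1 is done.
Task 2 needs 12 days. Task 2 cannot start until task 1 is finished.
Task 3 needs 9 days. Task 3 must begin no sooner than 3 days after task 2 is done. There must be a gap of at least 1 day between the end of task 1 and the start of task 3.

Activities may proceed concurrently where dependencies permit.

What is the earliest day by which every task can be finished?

After its own release at day 2, task 1 can start at day 2 and finishes at day 7.
Task 2 cannot begin until task 1 (finishes day 7). It runs from day 7 to 7 + 12 = day 19.
Task 3 has to wait for task 2 (finishes day 19, plus 3-day gap → day 22); task 1 (finishes day 7, plus 1-day gap → day 8). The latest of these is day 22, so task 3 runs day 22 to 22 + 9 = day 31.
Task 4 needs all of task 3 (finishes day 31); task 2 (finishes day 19); task 1 (finishes day 7). That puts its earliest start at day 31; it finishes at 31 + 7 = day 38.
All tasks are finished once the last one completes. Finish times: Task 1 at 7, Task 2 at 19, Task 3 at 31, Task 4 at 38. The latest is day 38.

38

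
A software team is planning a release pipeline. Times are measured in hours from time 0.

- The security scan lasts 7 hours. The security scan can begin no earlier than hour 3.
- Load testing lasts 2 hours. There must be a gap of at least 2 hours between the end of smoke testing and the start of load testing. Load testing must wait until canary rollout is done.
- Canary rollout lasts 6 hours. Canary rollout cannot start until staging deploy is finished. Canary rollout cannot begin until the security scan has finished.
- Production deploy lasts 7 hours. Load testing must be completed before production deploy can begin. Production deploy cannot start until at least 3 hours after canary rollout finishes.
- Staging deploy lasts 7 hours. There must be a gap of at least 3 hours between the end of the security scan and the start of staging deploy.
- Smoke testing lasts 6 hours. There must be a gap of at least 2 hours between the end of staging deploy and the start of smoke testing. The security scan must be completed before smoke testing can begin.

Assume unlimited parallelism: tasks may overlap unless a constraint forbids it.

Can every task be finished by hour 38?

After its own release at hour 3, the security scan can start at hour 3 and finishes at hour 10.
After the security scan (finishes hour 10, plus 3-hour gap → hour 13), staging deploy can start at hour 13 and finishes at hour 20.
For canary rollout: staging deploy (finishes hour 20); the security scan (finishes hour 10). Taking the maximum gives a start of hour 20, and it finishes at 20 + 6 = hour 26.
Smoke testing has to wait for staging deploy (finishes hour 20, plus 2-hour gap → hour 22); the security scan (finishes hour 10). The latest of these is hour 22, so smoke testing runs hour 22 to 22 + 6 = hour 28.
Load testing has to wait for smoke testing (finishes hour 28, plus 2-hour gap → hour 30); canary rollout (finishes hour 26). The latest of these is hour 30, so load testing runs hour 30 to 30 + 2 = hour 32.
Production deploy cannot start until load testing (finishes hour 32); canary rollout (finishes hour 26, plus 3-hour gap → hour 29). The controlling bound is hour 32, so production deploy finishes at 32 + 7 = hour 39.
The earliest everything can be done is hour 39, which is after the deadline of 38, so it is not possible.

No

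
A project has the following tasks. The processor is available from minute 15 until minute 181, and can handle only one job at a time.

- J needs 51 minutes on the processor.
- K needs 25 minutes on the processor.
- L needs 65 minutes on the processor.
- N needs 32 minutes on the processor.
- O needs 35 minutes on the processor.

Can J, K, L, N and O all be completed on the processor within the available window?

The processor window is 181 − 15 = 166 minutes.
Running back to back, the jobs need 51 + 25 + 65 + 32 + 35 = 208 minutes on the processor.
Since 208 > 166, they cannot all fit.

No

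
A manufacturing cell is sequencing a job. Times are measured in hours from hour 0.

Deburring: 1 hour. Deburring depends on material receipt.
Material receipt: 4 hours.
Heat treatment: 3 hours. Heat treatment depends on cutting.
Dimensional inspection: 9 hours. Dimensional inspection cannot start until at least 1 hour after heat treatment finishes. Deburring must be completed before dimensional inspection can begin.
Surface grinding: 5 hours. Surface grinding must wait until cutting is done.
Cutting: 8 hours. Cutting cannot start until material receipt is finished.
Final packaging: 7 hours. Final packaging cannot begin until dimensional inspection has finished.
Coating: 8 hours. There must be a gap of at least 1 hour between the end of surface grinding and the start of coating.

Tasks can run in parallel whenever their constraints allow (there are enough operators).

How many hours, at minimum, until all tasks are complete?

32

Nothing blocks material receipt, so it runs from hour 0 to hour 4.
Deburring cannot begin until material receipt (finishes hour 4). It runs from hour 4 to 4 + 1 = hour 5.
Cutting waits on material receipt (finishes hour 4), so it starts at hour 4 and finishes at 4 + 8 = hour 12.
Surface grinding cannot begin until cutting (finishes hour 12). It runs from hour 12 to 12 + 5 = hour 17.
Coating waits on surface grinding (finishes hour 17, plus 1-hour gap → hour 18), so it starts at hour 18 and finishes at 18 + 8 = hour 26.
Heat treatment waits on cutting (finishes hour 12), so it starts at hour 12 and finishes at 12 + 3 = hour 15.
Dimensional inspection needs all of heat treatment (finishes hour 15, plus 1-hour gap → hour 16); deburring (finishes hour 5). That puts its earliest start at hour 16; it finishes at 16 + 9 = hour 25.
Final packaging cannot begin until dimensional inspection (finishes hour 25). It runs from hour 25 to 25 + 7 = hour 32.
All tasks are finished once the last one completes. Finish times: Material receipt at 4, Cutting at 12, Deburring at 5, Heat treatment at 15, Surface grinding at 17, Dimensional inspection at 25, Coating at 26, Final packaging at 32. The latest is hour 32.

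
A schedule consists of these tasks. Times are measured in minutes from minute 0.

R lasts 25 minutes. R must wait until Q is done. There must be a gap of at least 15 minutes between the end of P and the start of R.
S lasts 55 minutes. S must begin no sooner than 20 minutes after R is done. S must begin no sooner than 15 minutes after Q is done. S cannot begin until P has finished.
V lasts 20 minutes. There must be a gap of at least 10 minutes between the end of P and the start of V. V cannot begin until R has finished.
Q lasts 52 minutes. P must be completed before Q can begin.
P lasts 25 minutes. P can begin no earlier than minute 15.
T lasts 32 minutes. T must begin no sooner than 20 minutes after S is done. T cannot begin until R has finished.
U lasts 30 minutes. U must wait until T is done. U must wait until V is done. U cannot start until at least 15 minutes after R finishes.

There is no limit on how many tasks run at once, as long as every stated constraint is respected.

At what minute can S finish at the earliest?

192

After its own release at minute 15, P can start at minute 15 and finishes at minute 40.
After P (finishes minute 40), Q can start at minute 40 and finishes at minute 92.
R has to wait for Q (finishes minute 92); P (finishes minute 40, plus 15-minute gap → minute 55). The latest of these is minute 92, so R runs minute 92 to 92 + 25 = minute 117.
S cannot start until R (finishes minute 117, plus 20-minute gap → minute 137); Q (finishes minute 92, plus 15-minute gap → minute 107); P (finishes minute 40). The controlling bound is minute 137, so S finishes at 137 + 55 = minute 192.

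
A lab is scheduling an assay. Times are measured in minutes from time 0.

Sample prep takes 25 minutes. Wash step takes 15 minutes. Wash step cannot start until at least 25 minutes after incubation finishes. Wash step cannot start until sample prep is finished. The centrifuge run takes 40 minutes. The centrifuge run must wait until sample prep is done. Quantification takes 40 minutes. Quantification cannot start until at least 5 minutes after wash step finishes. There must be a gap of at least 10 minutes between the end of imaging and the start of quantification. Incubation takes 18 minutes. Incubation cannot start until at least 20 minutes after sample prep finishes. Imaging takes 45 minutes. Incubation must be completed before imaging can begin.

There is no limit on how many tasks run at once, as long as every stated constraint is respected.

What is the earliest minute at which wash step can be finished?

Sample prep has no prerequisites, so it starts at minute 0 and finishes at minute 25.
Incubation cannot begin until sample prep (finishes minute 25, plus 20-minute gap → minute 45). It runs from minute 45 to 45 + 18 = minute 63.
Wash step cannot start until incubation (finishes minute 63, plus 25-minute gap → minute 88); sample prep (finishes minute 25). The controlling bound is minute 88, so wash step finishes at 88 + 15 = minute 103.

103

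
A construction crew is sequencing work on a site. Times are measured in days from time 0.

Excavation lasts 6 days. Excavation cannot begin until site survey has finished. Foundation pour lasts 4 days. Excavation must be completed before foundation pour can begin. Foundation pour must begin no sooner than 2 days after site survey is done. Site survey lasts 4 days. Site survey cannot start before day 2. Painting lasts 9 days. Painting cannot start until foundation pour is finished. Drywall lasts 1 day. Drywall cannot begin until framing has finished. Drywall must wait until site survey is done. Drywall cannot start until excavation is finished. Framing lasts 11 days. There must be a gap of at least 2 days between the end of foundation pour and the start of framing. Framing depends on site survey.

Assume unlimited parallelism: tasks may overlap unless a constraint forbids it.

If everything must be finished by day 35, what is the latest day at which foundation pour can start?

17

Drywall must finish by day 35; it takes 1 day, so it must start by 35 − 1 = day 34.
Framing must finish before drywall (must start by day 34). With an 11-day duration, framing must start by 34 − 11 = day 23.
Painting must finish by day 35; it takes 9 days, so it must start by 35 − 9 = day 26.
Foundation pour must finish in time for framing (must start by day 23, minus 2-day gap → day 21); painting (must start by day 26). The tightest is day 21, so foundation pour must start by 21 − 4 = day 17.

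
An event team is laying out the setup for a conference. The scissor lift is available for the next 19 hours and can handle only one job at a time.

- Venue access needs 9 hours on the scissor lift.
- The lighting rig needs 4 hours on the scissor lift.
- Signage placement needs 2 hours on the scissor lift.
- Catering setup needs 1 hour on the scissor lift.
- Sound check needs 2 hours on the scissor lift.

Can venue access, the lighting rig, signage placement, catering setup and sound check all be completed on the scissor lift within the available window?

Yes

Running back to back, the jobs need 9 + 4 + 2 + 1 + 2 = 18 hours on the scissor lift.
Since 18 ≤ 19, they fit within the window.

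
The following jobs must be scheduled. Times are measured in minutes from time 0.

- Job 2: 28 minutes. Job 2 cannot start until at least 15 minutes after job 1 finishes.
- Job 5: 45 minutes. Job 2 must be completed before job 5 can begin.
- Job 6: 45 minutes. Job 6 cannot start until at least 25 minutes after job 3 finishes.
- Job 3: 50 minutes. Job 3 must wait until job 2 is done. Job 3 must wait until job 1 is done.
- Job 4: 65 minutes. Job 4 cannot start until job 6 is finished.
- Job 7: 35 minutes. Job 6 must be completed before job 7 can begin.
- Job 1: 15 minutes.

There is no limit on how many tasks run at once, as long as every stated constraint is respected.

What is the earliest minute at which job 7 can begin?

178

Nothing blocks job 1, so it runs from minute 0 to minute 15.
Job 2 cannot begin until job 1 (finishes minute 15, plus 15-minute gap → minute 30). It runs from minute 30 to 30 + 28 = minute 58.
Job 3 cannot start until job 2 (finishes minute 58); job 1 (finishes minute 15). The controlling bound is minute 58, so job 3 finishes at 58 + 50 = minute 108.
Job 6 cannot begin until job 3 (finishes minute 108, plus 25-minute gap → minute 133). It runs from minute 133 to 133 + 45 = minute 178.
Job 7 waits on job 6 (finishes minute 178), so the earliest it can start is minute 178.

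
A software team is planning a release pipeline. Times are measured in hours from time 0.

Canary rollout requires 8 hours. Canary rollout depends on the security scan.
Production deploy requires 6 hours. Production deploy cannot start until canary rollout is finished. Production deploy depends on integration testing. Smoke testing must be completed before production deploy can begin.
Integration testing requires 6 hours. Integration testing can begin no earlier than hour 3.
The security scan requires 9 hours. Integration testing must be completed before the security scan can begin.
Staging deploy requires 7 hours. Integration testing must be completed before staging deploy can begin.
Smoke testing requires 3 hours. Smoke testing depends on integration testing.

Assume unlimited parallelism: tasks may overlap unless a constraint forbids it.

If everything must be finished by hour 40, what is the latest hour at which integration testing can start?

11

Production deploy must finish by hour 40; it takes 6 hours, so it must start by 40 − 6 = hour 34.
Since production deploy (must start by hour 34) depends on it, canary rollout must finish by hour 34. Backing off its 8-hour duration gives a latest start of hour 26.
Since canary rollout (must start by hour 26) depends on it, the security scan must finish by hour 26. Backing off its 9-hour duration gives a latest start of hour 17.
Nothing follows staging deploy; the deadline of hour 40 is its only limit. It must start by 40 − 7 = hour 33.
Smoke testing feeds into production deploy (must start by hour 34); so smoke testing must finish by hour 34 and therefore start by hour 31.
Integration testing must finish in time for the security scan (must start by hour 17); staging deploy (must start by hour 33); smoke testing (must start by hour 31); production deploy (must start by hour 34). The tightest is hour 17, so integration testing must start by 17 − 6 = hour 11.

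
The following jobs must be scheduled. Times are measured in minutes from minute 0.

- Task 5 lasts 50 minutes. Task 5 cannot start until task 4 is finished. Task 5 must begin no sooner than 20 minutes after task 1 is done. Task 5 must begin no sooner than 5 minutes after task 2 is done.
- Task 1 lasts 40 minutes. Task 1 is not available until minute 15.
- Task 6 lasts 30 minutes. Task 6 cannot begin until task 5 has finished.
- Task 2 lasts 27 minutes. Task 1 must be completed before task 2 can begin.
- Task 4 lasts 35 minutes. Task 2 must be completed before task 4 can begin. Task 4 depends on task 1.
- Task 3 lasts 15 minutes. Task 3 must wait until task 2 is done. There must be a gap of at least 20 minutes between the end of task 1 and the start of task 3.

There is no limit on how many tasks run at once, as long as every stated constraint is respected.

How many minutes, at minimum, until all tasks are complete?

197

After its own release at minute 15, task 1 can start at minute 15 and finishes at minute 55.
Task 2 waits on task 1 (finishes minute 55), so it starts at minute 55 and finishes at 55 + 27 = minute 82.
Task 4 cannot start until task 2 (finishes minute 82); task 1 (finishes minute 55). The controlling bound is minute 82, so task 4 finishes at 82 + 35 = minute 117.
Task 5 cannot start until task 4 (finishes minute 117); task 1 (finishes minute 55, plus 20-minute gap → minute 75); task 2 (finishes minute 82, plus 5-minute gap → minute 87). The controlling bound is minute 117, so task 5 finishes at 117 + 50 = minute 167.
Task 6 cannot begin until task 5 (finishes minute 167). It runs from minute 167 to 167 + 30 = minute 197.
For task 3: task 2 (finishes minute 82); task 1 (finishes minute 55, plus 20-minute gap → minute 75). Taking the maximum gives a start of minute 82, and it finishes at 82 + 15 = minute 97.
All tasks are finished once the last one completes. Finish times: Task 1 at 55, Task 2 at 82, Task 3 at 97, Task 4 at 117, Task 5 at 167, Task 6 at 197. The latest is minute 197.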